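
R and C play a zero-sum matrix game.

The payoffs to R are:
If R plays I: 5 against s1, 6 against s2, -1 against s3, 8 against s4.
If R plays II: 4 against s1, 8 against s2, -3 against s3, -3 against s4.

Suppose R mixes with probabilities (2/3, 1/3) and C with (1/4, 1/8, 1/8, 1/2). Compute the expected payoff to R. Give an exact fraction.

95/24

Against (1/4, 1/8, 1/8, 1/2), each row's expected payoff is I: 47/8; II: 1/8.
Taking the (2/3, 1/3)-weighted average: (2/3)·(47/8) + (1/3)·(1/8) = 95/24.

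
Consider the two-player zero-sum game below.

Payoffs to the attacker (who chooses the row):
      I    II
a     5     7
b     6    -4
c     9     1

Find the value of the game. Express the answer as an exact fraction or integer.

29/5

Row b is strictly dominated by row c, so the attacker never plays it.
The remaining 2×2 game on (a, c) × (I, II) has no saddle point. Let the attacker play a with probability p; indifference gives 5p + 9(1−p) = 7p + (1−p), so p = 4/5.
Similarly the defender's optimal q on I is 3/5, and the value is 5·(3/5) + (7)·(2/5) = 29/5.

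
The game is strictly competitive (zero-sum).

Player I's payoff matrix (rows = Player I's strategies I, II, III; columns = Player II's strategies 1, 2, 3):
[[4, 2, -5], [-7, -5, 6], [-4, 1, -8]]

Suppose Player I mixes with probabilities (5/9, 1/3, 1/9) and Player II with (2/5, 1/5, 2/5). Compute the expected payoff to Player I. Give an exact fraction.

-44/45

Against (2/5, 1/5, 2/5), each row's expected payoff is I: 0; II: -7/5; III: -23/5.
Taking the (5/9, 1/3, 1/9)-weighted average: (5/9)·(0) + (1/3)·(-7/5) + (1/9)·(-23/5) = -44/45.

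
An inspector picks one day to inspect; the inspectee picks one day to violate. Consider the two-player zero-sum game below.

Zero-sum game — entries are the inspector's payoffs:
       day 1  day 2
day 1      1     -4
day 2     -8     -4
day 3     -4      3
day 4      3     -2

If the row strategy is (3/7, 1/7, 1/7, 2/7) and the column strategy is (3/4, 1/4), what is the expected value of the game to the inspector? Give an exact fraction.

Against (3/4, 1/4), each row's expected payoff is day 1: -1/4; day 2: -7; day 3: -9/4; day 4: 7/4.
Taking the (3/7, 1/7, 1/7, 2/7)-weighted average: (3/7)·(-1/4) + (1/7)·(-7) + (1/7)·(-9/4) + (2/7)·(7/4) = -13/14.

-13/14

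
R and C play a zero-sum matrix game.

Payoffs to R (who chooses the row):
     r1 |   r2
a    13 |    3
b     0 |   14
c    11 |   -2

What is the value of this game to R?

91/12

Row c is strictly dominated by row a, so R never plays it.
The remaining 2×2 game on (a, b) × (r1, r2) has no saddle point. Let R play a with probability p; indifference gives 13p = 3p + 14(1−p), so p = 7/12.
Similarly C's optimal q on r1 is 11/24, and the value is 13·(11/24) + (3)·(13/24) = 91/12.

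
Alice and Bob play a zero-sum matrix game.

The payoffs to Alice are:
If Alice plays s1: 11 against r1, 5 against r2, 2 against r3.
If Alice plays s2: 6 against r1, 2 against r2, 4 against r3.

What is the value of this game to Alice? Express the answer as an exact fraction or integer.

Column r1 is strictly dominated by r2 for Bob (it gives Alice more in every row).
The remaining 2×2 game on (s1, s2) × (r2, r3) has no saddle point. Let Alice play s1 with probability p; indifference gives 5p + 2(1−p) = 2p + 4(1−p), so p = 2/5.
Similarly Bob's optimal q on r2 is 2/5, and the value is 5·(2/5) + (2)·(3/5) = 16/5.

16/5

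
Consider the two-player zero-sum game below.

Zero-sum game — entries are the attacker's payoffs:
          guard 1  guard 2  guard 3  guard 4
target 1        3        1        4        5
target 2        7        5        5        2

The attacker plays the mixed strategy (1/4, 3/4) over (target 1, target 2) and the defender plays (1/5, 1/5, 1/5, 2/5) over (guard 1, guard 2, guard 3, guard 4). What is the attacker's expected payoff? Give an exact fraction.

Against (1/5, 1/5, 1/5, 2/5), each row's expected payoff is target 1: 18/5; target 2: 21/5.
Taking the (1/4, 3/4)-weighted average: (1/4)·(18/5) + (3/4)·(21/5) = 81/20.

81/20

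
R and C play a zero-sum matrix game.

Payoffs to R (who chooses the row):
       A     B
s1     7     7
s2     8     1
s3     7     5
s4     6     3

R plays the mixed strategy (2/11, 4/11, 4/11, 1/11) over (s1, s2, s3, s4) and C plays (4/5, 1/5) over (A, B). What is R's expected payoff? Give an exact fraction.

Against (4/5, 1/5), each row's expected payoff is s1: 7; s2: 33/5; s3: 33/5; s4: 27/5.
Taking the (2/11, 4/11, 4/11, 1/11)-weighted average: (2/11)·(7) + (4/11)·(33/5) + (4/11)·(33/5) + (1/11)·(27/5) = 361/55.

361/55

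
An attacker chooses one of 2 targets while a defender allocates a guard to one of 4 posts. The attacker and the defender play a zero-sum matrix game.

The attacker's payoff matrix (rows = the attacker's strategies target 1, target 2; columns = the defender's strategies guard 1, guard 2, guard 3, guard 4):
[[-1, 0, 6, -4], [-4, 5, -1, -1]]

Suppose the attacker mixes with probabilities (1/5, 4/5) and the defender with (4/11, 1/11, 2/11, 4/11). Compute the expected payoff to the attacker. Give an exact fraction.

Against (4/11, 1/11, 2/11, 4/11), each row's expected payoff is target 1: -8/11; target 2: -17/11.
Taking the (1/5, 4/5)-weighted average: (1/5)·(-8/11) + (4/5)·(-17/11) = -76/55.

-76/55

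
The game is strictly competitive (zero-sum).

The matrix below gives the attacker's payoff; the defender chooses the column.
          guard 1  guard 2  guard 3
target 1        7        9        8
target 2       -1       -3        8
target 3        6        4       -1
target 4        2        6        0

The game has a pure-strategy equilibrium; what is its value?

7

Row minima: 7, -3, -1, 0 → the attacker's maximin is 7.
Column maxima: 7, 9, 8 → the defender's minimax is 7.
They coincide at (target 1, guard 1), so the value is 7.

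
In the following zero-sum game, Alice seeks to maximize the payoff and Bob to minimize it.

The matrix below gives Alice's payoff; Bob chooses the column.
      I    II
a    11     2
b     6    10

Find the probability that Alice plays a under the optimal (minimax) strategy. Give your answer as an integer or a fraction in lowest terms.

Row minima are 2 and 6, so Alice's maximin is 6; column maxima are 11 and 10, so Bob's minimax is 10. These differ, so the equilibrium is in mixed strategies.
Let Alice play a with probability p. Bob is indifferent when 11p + 6(1−p) = 2p + 10(1−p), giving p = 4/13.

4/13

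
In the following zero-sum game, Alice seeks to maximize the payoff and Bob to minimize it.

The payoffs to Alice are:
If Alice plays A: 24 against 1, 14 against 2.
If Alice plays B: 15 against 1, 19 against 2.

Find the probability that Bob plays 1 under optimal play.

Row minima are 14 and 15, so Alice's maximin is 15; column maxima are 24 and 19, so Bob's minimax is 19. These differ, so the equilibrium is in mixed strategies.
Let Bob play 1 with probability q. Alice is indifferent when 24q + 14(1−q) = 15q + 19(1−q), giving q = 5/14.

5/14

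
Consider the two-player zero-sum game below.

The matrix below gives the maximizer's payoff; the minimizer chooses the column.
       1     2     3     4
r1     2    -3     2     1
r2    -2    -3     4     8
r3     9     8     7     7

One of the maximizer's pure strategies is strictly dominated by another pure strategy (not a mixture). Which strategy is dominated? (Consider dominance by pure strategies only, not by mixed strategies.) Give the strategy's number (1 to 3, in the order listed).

1

Compare r1 with r3: 9 > 2, 8 > -3, 7 > 2, 7 > 1.
So r3 strictly dominates r1 for the maximizer; r1 is strictly dominated.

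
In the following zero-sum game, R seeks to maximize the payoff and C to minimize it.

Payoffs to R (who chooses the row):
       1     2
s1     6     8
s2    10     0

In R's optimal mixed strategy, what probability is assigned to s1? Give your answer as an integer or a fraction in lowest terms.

Row minima are 6 and 0, so R's maximin is 6; column maxima are 10 and 8, so C's minimax is 8. These differ, so the equilibrium is in mixed strategies.
Let R play s1 with probability p. C is indifferent when 6p + 10(1−p) = 8p, giving p = 5/6.

5/6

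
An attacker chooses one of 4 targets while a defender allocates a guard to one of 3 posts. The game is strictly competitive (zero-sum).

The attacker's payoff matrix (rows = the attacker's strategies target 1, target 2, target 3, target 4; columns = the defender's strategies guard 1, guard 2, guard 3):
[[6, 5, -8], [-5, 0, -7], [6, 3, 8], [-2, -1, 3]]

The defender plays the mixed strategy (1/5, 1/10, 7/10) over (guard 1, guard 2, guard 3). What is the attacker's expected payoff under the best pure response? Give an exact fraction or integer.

71/10

target 1: (6)·(1/5) + (5)·(1/10) + (-8)·(7/10) = -39/10.
target 2: (-5)·(1/5) + (0)·(1/10) + (-7)·(7/10) = -59/10.
target 3: (6)·(1/5) + (3)·(1/10) + (8)·(7/10) = 71/10.
target 4: (-2)·(1/5) + (-1)·(1/10) + (3)·(7/10) = 8/5.
The best pure response is target 3 with expected payoff 71/10.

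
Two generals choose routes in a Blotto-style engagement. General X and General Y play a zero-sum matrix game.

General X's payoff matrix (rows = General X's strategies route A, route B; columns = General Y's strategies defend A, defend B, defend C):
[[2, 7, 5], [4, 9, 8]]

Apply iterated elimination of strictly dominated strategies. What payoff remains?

Column defend B is strictly dominated by defend A for General Y (2<7, 4<9); eliminate defend B.
Column defend C is strictly dominated by defend A for General Y (2<5, 4<8); eliminate defend C.
Row route A is strictly dominated by row route B (4>2); eliminate route A.
Only (route B, defend A) remains, with payoff 4.

4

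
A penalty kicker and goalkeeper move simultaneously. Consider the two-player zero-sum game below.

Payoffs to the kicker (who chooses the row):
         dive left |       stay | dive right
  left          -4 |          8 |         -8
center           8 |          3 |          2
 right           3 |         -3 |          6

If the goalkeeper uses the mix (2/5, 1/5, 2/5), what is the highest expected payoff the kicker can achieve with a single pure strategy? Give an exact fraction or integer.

left: (-4)·(2/5) + (8)·(1/5) + (-8)·(2/5) = -16/5.
center: (8)·(2/5) + (3)·(1/5) + (2)·(2/5) = 23/5.
right: (3)·(2/5) + (-3)·(1/5) + (6)·(2/5) = 3.
The best pure response is center with expected payoff 23/5.

23/5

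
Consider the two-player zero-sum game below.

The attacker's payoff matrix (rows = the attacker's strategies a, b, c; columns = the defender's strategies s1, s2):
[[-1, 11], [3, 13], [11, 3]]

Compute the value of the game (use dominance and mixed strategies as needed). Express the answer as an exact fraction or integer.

Row a is strictly dominated by row b, so the attacker never plays it.
The remaining 2×2 game on (b, c) × (s1, s2) has no saddle point. Let the attacker play b with probability p; indifference gives 3p + 11(1−p) = 13p + 3(1−p), so p = 4/9.
Similarly the defender's optimal q on s1 is 5/9, and the value is 3·(5/9) + (13)·(4/9) = 67/9.

67/9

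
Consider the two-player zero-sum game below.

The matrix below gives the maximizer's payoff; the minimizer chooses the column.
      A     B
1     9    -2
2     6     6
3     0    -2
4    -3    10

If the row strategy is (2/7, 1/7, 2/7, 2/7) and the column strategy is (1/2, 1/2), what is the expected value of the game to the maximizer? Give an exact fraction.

18/7

Against (1/2, 1/2), each row's expected payoff is 1: 7/2; 2: 6; 3: -1; 4: 7/2.
Taking the (2/7, 1/7, 2/7, 2/7)-weighted average: (2/7)·(7/2) + (1/7)·(6) + (2/7)·(-1) + (2/7)·(7/2) = 18/7.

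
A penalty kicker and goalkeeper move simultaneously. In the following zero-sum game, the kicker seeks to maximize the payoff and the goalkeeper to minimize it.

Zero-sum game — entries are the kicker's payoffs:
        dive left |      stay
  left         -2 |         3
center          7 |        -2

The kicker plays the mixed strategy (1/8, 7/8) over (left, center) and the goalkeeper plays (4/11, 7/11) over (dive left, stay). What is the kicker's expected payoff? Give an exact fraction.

111/88

Against (4/11, 7/11), each row's expected payoff is left: 13/11; center: 14/11.
Taking the (1/8, 7/8)-weighted average: (1/8)·(13/11) + (7/8)·(14/11) = 111/88.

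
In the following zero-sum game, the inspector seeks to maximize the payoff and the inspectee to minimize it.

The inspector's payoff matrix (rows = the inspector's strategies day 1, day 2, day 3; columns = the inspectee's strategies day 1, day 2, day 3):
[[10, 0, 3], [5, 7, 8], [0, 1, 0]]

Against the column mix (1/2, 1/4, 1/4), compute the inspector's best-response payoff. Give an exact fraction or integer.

day 1: (10)·(1/2) + (0)·(1/4) + (3)·(1/4) = 23/4.
day 2: (5)·(1/2) + (7)·(1/4) + (8)·(1/4) = 25/4.
day 3: (0)·(1/2) + (1)·(1/4) + (0)·(1/4) = 1/4.
The best pure response is day 2 with expected payoff 25/4.

25/4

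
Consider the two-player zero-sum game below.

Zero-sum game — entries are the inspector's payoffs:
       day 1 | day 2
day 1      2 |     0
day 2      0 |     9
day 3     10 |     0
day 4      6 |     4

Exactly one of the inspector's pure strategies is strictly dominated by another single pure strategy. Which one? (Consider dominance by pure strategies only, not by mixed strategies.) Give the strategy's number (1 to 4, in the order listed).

1

Compare day 1 with day 4: 6 > 2, 4 > 0.
So day 4 strictly dominates day 1 for the inspector; day 1 is strictly dominated.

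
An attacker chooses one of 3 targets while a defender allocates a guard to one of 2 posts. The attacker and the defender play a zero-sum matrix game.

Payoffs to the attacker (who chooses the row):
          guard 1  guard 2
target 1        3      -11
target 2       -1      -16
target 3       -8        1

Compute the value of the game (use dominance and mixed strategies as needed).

Row target 2 is strictly dominated by row target 1, so the attacker never plays it.
The remaining 2×2 game on (target 1, target 3) × (guard 1, guard 2) has no saddle point. Let the attacker play target 1 with probability p; indifference gives 3p − 8(1−p) = −11p + (1−p), so p = 9/23.
Similarly the defender's optimal q on guard 1 is 12/23, and the value is 3·(12/23) + (-11)·(11/23) = -85/23.

-85/23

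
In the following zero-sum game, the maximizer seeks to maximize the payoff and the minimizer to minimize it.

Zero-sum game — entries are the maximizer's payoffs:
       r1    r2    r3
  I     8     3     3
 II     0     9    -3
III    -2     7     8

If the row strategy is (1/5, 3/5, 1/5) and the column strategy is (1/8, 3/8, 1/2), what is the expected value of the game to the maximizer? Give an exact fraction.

25/8

Against (1/8, 3/8, 1/2), each row's expected payoff is I: 29/8; II: 15/8; III: 51/8.
Taking the (1/5, 3/5, 1/5)-weighted average: (1/5)·(29/8) + (3/5)·(15/8) + (1/5)·(51/8) = 25/8.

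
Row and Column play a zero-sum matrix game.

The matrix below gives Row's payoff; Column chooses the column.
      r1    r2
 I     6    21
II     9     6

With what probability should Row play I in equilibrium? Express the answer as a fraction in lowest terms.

1/6

Row minima are 6 and 6, so Row's maximin is 6; column maxima are 9 and 21, so Column's minimax is 9. These differ, so the equilibrium is in mixed strategies.
Let Row play I with probability p. Column is indifferent when 6p + 9(1−p) = 21p + 6(1−p), giving p = 1/6.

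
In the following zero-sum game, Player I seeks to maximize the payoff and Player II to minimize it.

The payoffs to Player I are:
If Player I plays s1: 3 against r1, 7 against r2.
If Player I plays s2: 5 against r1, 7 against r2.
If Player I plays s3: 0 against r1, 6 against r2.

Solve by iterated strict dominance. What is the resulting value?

5

Column r2 is strictly dominated by r1 for Player II (3<7, 5<7, 0<6); eliminate r2.
Row s3 is strictly dominated by row s1 (3>0); eliminate s3.
Row s1 is strictly dominated by row s2 (5>3); eliminate s1.
Only (s2, r1) remains, with payoff 5.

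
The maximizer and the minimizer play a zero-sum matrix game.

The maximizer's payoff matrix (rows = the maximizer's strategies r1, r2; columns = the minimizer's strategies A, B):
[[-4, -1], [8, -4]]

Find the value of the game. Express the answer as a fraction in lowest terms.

Row minima are -4 and -4, so the maximizer's maximin is -4; column maxima are 8 and -1, so the minimizer's minimax is -1. These differ, so the equilibrium is in mixed strategies.
Let the maximizer play r1 with probability p. The minimizer is indifferent when −4p + 8(1−p) = −p − 4(1−p), giving p = 4/5.
Let the minimizer play A with probability q. The maximizer is indifferent when −4q − (1−q) = 8q − 4(1−q), giving q = 1/5.
The value is -4·(1/5) + (-1)·(4/5) = -8/5.

-8/5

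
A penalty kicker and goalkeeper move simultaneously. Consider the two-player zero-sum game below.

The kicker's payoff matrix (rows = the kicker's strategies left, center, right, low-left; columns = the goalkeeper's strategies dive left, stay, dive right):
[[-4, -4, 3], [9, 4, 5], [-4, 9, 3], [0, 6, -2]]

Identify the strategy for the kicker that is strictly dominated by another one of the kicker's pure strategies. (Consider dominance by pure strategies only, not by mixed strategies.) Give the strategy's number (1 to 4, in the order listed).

Compare left with center: 9 > -4, 4 > -4, 5 > 3.
So center strictly dominates left for the kicker; left is strictly dominated.

1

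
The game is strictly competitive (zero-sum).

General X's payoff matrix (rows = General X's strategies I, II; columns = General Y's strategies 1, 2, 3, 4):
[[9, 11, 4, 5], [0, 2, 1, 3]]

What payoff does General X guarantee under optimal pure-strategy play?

4

Row minima: 4, 0 → General X's maximin is 4.
Column maxima: 9, 11, 4, 5 → General Y's minimax is 4.
They coincide at (I, 3), so the value is 4.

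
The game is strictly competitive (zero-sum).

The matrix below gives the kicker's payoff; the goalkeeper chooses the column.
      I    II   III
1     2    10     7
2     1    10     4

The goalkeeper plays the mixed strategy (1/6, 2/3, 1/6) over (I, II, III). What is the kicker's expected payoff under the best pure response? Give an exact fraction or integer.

1: (2)·(1/6) + (10)·(2/3) + (7)·(1/6) = 49/6.
2: (1)·(1/6) + (10)·(2/3) + (4)·(1/6) = 15/2.
The best pure response is 1 with expected payoff 49/6.

49/6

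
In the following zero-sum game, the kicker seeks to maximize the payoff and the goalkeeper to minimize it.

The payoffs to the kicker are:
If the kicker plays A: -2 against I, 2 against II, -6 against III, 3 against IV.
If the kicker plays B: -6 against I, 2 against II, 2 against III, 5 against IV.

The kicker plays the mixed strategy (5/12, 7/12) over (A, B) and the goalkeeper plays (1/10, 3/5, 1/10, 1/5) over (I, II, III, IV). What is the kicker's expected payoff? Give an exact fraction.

22/15

Against (1/10, 3/5, 1/10, 1/5), each row's expected payoff is A: 1; B: 9/5.
Taking the (5/12, 7/12)-weighted average: (5/12)·(1) + (7/12)·(9/5) = 22/15.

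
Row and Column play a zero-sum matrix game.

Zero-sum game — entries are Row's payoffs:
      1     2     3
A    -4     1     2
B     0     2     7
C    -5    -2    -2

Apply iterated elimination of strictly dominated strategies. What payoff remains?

Column 2 is strictly dominated by 1 for Column (-4<1, 0<2, -5<-2); eliminate 2.
Row C is strictly dominated by row A (-4>-5, 2>-2); eliminate C.
Row A is strictly dominated by row B (0>-4, 7>2); eliminate A.
Column 3 is strictly dominated by 1 for Column (0<7); eliminate 3.
Only (B, 1) remains, with payoff 0.

0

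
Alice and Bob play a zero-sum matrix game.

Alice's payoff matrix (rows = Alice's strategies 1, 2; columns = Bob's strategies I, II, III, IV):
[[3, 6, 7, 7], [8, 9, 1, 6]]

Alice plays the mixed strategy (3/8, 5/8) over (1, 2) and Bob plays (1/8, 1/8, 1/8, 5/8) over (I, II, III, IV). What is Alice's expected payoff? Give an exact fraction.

Against (1/8, 1/8, 1/8, 5/8), each row's expected payoff is 1: 51/8; 2: 6.
Taking the (3/8, 5/8)-weighted average: (3/8)·(51/8) + (5/8)·(6) = 393/64.

393/64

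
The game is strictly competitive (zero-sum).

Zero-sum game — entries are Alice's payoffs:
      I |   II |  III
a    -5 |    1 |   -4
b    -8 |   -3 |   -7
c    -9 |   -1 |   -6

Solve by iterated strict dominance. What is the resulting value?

Row c is strictly dominated by row a (-5>-9, 1>-1, -4>-6); eliminate c.
Column III is strictly dominated by I for Bob (-5<-4, -8<-7); eliminate III.
Row b is strictly dominated by row a (-5>-8, 1>-3); eliminate b.
Column II is strictly dominated by I for Bob (-5<1); eliminate II.
Only (a, I) remains, with payoff -5.

-5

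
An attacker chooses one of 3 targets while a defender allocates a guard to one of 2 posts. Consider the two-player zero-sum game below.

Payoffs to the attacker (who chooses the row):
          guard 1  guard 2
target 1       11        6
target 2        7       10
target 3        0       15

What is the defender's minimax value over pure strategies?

The worst case (largest entry) in each column is guard 1: 11, guard 2: 15.
The best (smallest) of these is 11.

11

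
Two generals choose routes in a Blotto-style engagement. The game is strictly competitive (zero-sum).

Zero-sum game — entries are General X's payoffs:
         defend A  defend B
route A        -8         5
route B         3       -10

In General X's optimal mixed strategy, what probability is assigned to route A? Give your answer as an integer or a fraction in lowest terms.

Row minima are -8 and -10, so General X's maximin is -8; column maxima are 3 and 5, so General Y's minimax is 3. These differ, so the equilibrium is in mixed strategies.
Let General X play route A with probability p. General Y is indifferent when −8p + 3(1−p) = 5p − 10(1−p), giving p = 1/2.

1/2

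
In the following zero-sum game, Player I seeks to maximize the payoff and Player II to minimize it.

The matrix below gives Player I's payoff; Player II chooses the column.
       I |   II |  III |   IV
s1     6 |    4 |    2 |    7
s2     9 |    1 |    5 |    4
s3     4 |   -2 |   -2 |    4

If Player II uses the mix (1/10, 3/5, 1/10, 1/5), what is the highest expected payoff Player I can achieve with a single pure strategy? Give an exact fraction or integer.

s1: (6)·(1/10) + (4)·(3/5) + (2)·(1/10) + (7)·(1/5) = 23/5.
s2: (9)·(1/10) + (1)·(3/5) + (5)·(1/10) + (4)·(1/5) = 14/5.
s3: (4)·(1/10) + (-2)·(3/5) + (-2)·(1/10) + (4)·(1/5) = -1/5.
The best pure response is s1 with expected payoff 23/5.

23/5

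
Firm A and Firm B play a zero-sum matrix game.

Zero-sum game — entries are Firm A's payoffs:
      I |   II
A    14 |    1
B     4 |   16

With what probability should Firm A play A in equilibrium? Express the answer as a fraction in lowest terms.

Row minima are 1 and 4, so Firm A's maximin is 4; column maxima are 14 and 16, so Firm B's minimax is 14. These differ, so the equilibrium is in mixed strategies.
Let Firm A play A with probability p. Firm B is indifferent when 14p + 4(1−p) = p + 16(1−p), giving p = 12/25.

12/25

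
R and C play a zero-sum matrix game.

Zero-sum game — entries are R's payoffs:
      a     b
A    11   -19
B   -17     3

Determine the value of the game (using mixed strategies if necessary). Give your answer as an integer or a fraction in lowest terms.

-29/5

Row minima are -19 and -17, so R's maximin is -17; column maxima are 11 and 3, so C's minimax is 3. These differ, so the equilibrium is in mixed strategies.
Let R play A with probability p. C is indifferent when 11p − 17(1−p) = −19p + 3(1−p), giving p = 2/5.
Let C play a with probability q. R is indifferent when 11q − 19(1−q) = −17q + 3(1−q), giving q = 11/25.
The value is 11·(11/25) + (-19)·(14/25) = -29/5.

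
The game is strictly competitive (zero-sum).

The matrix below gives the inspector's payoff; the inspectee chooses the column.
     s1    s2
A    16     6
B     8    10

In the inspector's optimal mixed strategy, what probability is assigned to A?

1/6

Row minima are 6 and 8, so the inspector's maximin is 8; column maxima are 16 and 10, so the inspectee's minimax is 10. These differ, so the equilibrium is in mixed strategies.
Let the inspector play A with probability p. The inspectee is indifferent when 16p + 8(1−p) = 6p + 10(1−p), giving p = 1/6.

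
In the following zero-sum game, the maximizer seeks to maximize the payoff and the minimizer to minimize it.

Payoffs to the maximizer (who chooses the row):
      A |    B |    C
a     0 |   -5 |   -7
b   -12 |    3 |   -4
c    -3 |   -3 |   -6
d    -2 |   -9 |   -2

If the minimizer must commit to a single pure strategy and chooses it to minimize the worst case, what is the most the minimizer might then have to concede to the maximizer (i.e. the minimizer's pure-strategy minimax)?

-2

The worst case (largest entry) in each column is A: 0, B: 3, C: -2.
The best (smallest) of these is -2.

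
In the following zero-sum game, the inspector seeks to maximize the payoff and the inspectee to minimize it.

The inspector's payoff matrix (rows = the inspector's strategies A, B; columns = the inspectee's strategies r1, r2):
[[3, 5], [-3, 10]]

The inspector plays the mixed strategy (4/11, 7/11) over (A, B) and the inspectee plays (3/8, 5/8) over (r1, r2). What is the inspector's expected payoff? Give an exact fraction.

Against (3/8, 5/8), each row's expected payoff is A: 17/4; B: 41/8.
Taking the (4/11, 7/11)-weighted average: (4/11)·(17/4) + (7/11)·(41/8) = 423/88.

423/88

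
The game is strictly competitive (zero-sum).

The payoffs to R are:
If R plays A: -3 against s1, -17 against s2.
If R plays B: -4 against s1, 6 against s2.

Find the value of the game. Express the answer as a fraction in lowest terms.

-43/12

Row minima are -17 and -4, so R's maximin is -4; column maxima are -3 and 6, so C's minimax is -3. These differ, so the equilibrium is in mixed strategies.
Let R play A with probability p. C is indifferent when −3p − 4(1−p) = −17p + 6(1−p), giving p = 5/12.
Let C play s1 with probability q. R is indifferent when −3q − 17(1−q) = −4q + 6(1−q), giving q = 23/24.
The value is -3·(23/24) + (-17)·(1/24) = -43/12.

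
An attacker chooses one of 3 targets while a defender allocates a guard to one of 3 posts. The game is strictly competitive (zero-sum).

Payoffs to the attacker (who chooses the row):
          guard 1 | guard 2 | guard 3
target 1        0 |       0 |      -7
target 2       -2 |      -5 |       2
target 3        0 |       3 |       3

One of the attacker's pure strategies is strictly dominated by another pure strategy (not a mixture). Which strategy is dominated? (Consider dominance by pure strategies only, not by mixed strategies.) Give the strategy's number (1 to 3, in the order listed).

2

Compare target 2 with target 3: 0 > -2, 3 > -5, 3 > 2.
So target 3 strictly dominates target 2 for the attacker; target 2 is strictly dominated.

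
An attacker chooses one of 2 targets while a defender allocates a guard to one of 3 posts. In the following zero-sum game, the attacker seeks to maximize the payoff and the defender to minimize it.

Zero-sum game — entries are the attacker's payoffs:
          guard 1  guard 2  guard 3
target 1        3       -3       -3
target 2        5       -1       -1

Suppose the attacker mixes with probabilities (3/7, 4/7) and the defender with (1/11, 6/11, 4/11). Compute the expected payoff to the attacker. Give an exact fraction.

-101/77

Against (1/11, 6/11, 4/11), each row's expected payoff is target 1: -27/11; target 2: -5/11.
Taking the (3/7, 4/7)-weighted average: (3/7)·(-27/11) + (4/7)·(-5/11) = -101/77.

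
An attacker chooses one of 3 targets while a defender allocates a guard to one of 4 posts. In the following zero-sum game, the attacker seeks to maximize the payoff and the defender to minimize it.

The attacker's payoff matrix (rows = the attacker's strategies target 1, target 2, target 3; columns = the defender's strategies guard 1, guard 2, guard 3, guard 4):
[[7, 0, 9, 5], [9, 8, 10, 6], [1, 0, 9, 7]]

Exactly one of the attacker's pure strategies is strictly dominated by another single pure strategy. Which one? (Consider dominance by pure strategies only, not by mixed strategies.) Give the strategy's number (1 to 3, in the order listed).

Compare target 1 with target 2: 9 > 7, 8 > 0, 10 > 9, 6 > 5.
So target 2 strictly dominates target 1 for the attacker; target 1 is strictly dominated.

1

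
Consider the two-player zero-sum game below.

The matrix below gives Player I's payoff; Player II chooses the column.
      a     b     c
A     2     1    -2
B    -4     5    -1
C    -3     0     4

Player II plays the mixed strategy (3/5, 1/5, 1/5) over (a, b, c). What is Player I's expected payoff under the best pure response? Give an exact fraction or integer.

A: (2)·(3/5) + (1)·(1/5) + (-2)·(1/5) = 1.
B: (-4)·(3/5) + (5)·(1/5) + (-1)·(1/5) = -8/5.
C: (-3)·(3/5) + (0)·(1/5) + (4)·(1/5) = -1.
The best pure response is A with expected payoff 1.

1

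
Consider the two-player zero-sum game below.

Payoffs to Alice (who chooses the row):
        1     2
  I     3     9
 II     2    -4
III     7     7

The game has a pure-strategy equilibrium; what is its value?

Row minima: 3, -4, 7 → Alice's maximin is 7.
Column maxima: 7, 9 → Bob's minimax is 7.
They coincide at (III, 1), so the value is 7.

7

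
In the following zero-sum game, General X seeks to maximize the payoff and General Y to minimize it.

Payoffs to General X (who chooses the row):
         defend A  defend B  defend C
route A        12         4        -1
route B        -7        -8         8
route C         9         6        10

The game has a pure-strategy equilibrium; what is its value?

Row minima: -1, -8, 6 → General X's maximin is 6.
Column maxima: 12, 6, 10 → General Y's minimax is 6.
They coincide at (route C, defend B), so the value is 6.

6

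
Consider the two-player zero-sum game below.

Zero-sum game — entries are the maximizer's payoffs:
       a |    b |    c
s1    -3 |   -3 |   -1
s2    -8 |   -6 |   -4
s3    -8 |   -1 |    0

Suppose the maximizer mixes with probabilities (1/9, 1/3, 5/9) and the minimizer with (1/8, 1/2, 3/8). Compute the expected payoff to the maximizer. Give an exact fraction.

-35/12

Against (1/8, 1/2, 3/8), each row's expected payoff is s1: -9/4; s2: -11/2; s3: -3/2.
Taking the (1/9, 1/3, 5/9)-weighted average: (1/9)·(-9/4) + (1/3)·(-11/2) + (5/9)·(-3/2) = -35/12.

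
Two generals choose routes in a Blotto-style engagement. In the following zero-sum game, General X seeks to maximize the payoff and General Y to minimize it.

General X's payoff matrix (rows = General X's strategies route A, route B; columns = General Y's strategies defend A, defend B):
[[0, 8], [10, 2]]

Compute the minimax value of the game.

5

Row minima are 0 and 2, so General X's maximin is 2; column maxima are 10 and 8, so General Y's minimax is 8. These differ, so the equilibrium is in mixed strategies.
Let General X play route A with probability p. General Y is indifferent when 10(1−p) = 8p + 2(1−p), giving p = 1/2.
Let General Y play defend A with probability q. General X is indifferent when 8(1−q) = 10q + 2(1−q), giving q = 3/8.
The value is 0·(3/8) + (8)·(5/8) = 5.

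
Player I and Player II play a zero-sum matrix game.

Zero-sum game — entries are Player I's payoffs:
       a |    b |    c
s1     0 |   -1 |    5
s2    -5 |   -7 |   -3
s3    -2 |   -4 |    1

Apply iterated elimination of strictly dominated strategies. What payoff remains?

-1

Row s2 is strictly dominated by row s1 (0>-5, -1>-7, 5>-3); eliminate s2.
Column c is strictly dominated by a for Player II (0<5, -2<1); eliminate c.
Column a is strictly dominated by b for Player II (-1<0, -4<-2); eliminate a.
Row s3 is strictly dominated by row s1 (-1>-4); eliminate s3.
Only (s1, b) remains, with payoff -1.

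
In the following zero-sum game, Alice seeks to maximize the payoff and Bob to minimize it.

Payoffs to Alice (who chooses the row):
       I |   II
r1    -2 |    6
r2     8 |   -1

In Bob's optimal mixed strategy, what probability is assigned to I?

7/17

Row minima are -2 and -1, so Alice's maximin is -1; column maxima are 8 and 6, so Bob's minimax is 6. These differ, so the equilibrium is in mixed strategies.
Let Bob play I with probability q. Alice is indifferent when −2q + 6(1−q) = 8q − (1−q), giving q = 7/17.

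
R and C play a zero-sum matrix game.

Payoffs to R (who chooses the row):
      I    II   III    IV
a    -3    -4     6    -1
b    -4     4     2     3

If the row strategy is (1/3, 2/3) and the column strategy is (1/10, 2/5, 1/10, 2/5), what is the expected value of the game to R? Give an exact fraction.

Against (1/10, 2/5, 1/10, 2/5), each row's expected payoff is a: -17/10; b: 13/5.
Taking the (1/3, 2/3)-weighted average: (1/3)·(-17/10) + (2/3)·(13/5) = 7/6.

7/6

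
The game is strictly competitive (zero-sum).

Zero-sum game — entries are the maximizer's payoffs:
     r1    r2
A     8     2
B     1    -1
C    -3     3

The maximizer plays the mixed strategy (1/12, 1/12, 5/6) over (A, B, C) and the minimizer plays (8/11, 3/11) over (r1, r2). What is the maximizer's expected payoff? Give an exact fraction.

Against (8/11, 3/11), each row's expected payoff is A: 70/11; B: 5/11; C: -15/11.
Taking the (1/12, 1/12, 5/6)-weighted average: (1/12)·(70/11) + (1/12)·(5/11) + (5/6)·(-15/11) = -25/44.

-25/44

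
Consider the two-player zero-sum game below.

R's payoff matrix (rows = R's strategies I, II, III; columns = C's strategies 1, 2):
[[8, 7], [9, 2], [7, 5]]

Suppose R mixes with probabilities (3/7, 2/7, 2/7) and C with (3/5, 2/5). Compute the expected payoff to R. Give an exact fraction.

34/5

Against (3/5, 2/5), each row's expected payoff is I: 38/5; II: 31/5; III: 31/5.
Taking the (3/7, 2/7, 2/7)-weighted average: (3/7)·(38/5) + (2/7)·(31/5) + (2/7)·(31/5) = 34/5.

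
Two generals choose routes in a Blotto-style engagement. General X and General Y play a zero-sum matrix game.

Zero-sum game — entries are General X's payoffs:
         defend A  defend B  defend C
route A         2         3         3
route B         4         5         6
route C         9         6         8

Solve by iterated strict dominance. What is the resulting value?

6

Row route A is strictly dominated by row route B (4>2, 5>3, 6>3); eliminate route A.
Row route B is strictly dominated by row route C (9>4, 6>5, 8>6); eliminate route B.
Column defend C is strictly dominated by defend B for General Y (6<8); eliminate defend C.
Column defend A is strictly dominated by defend B for General Y (6<9); eliminate defend A.
Only (route C, defend B) remains, with payoff 6.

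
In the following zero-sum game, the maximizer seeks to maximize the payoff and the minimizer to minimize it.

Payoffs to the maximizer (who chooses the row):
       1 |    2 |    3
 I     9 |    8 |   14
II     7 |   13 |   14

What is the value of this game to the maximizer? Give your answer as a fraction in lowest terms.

61/7

Column 3 is strictly dominated by 2 for the minimizer (it gives the maximizer more in every row).
The remaining 2×2 game on (I, II) × (1, 2) has no saddle point. Let the maximizer play I with probability p; indifference gives 9p + 7(1−p) = 8p + 13(1−p), so p = 6/7.
Similarly the minimizer's optimal q on 1 is 5/7, and the value is 9·(5/7) + (8)·(2/7) = 61/7.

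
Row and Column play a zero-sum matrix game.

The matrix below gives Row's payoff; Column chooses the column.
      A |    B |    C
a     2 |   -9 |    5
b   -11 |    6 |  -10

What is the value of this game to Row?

-87/28

Column C is strictly dominated by A for Column (it gives Row more in every row).
The remaining 2×2 game on (a, b) × (A, B) has no saddle point. Let Row play a with probability p; indifference gives 2p − 11(1−p) = −9p + 6(1−p), so p = 17/28.
Similarly Column's optimal q on A is 15/28, and the value is 2·(15/28) + (-9)·(13/28) = -87/28.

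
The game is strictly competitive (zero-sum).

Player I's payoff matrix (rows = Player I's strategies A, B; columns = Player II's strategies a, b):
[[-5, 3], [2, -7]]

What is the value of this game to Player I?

Row minima are -5 and -7, so Player I's maximin is -5; column maxima are 2 and 3, so Player II's minimax is 2. These differ, so the equilibrium is in mixed strategies.
Let Player I play A with probability p. Player II is indifferent when −5p + 2(1−p) = 3p − 7(1−p), giving p = 9/17.
Let Player II play a with probability q. Player I is indifferent when −5q + 3(1−q) = 2q − 7(1−q), giving q = 10/17.
The value is -5·(10/17) + (3)·(7/17) = -29/17.

-29/17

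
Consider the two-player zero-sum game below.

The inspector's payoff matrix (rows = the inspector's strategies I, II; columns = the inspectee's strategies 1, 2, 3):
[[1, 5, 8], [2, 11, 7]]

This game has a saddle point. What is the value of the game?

2

Row minima: 1, 2 → the inspector's maximin is 2.
Column maxima: 2, 11, 8 → the inspectee's minimax is 2.
They coincide at (II, 1), so the value is 2.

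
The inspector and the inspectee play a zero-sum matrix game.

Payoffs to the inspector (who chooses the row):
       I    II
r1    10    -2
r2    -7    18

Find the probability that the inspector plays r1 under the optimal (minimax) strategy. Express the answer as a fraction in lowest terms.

Row minima are -2 and -7, so the inspector's maximin is -2; column maxima are 10 and 18, so the inspectee's minimax is 10. These differ, so the equilibrium is in mixed strategies.
Let the inspector play r1 with probability p. The inspectee is indifferent when 10p − 7(1−p) = −2p + 18(1−p), giving p = 25/37.

25/37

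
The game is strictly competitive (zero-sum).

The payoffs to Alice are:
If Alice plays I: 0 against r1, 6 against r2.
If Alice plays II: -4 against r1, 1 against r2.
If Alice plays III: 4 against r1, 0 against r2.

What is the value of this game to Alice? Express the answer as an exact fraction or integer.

12/5

Row II is strictly dominated by row I, so Alice never plays it.
The remaining 2×2 game on (I, III) × (r1, r2) has no saddle point. Let Alice play I with probability p; indifference gives 4(1−p) = 6p, so p = 2/5.
Similarly Bob's optimal q on r1 is 3/5, and the value is 0·(3/5) + (6)·(2/5) = 12/5.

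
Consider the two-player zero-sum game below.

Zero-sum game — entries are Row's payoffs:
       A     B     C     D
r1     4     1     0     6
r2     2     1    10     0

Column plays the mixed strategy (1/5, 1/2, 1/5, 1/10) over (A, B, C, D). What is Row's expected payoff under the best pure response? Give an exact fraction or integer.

29/10

r1: (4)·(1/5) + (1)·(1/2) + (0)·(1/5) + (6)·(1/10) = 19/10.
r2: (2)·(1/5) + (1)·(1/2) + (10)·(1/5) + (0)·(1/10) = 29/10.
The best pure response is r2 with expected payoff 29/10.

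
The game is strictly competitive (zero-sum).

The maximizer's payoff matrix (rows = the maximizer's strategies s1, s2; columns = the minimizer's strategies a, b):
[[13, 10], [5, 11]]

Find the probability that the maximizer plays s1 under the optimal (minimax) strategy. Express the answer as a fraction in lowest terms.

2/3

Row minima are 10 and 5, so the maximizer's maximin is 10; column maxima are 13 and 11, so the minimizer's minimax is 11. These differ, so the equilibrium is in mixed strategies.
Let the maximizer play s1 with probability p. The minimizer is indifferent when 13p + 5(1−p) = 10p + 11(1−p), giving p = 2/3.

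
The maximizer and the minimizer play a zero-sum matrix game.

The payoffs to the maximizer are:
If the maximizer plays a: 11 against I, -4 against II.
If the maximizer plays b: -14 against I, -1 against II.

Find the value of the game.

-67/28

Row minima are -4 and -14, so the maximizer's maximin is -4; column maxima are 11 and -1, so the minimizer's minimax is -1. These differ, so the equilibrium is in mixed strategies.
Let the maximizer play a with probability p. The minimizer is indifferent when 11p − 14(1−p) = −4p − (1−p), giving p = 13/28.
Let the minimizer play I with probability q. The maximizer is indifferent when 11q − 4(1−q) = −14q − (1−q), giving q = 3/28.
The value is 11·(3/28) + (-4)·(25/28) = -67/28.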